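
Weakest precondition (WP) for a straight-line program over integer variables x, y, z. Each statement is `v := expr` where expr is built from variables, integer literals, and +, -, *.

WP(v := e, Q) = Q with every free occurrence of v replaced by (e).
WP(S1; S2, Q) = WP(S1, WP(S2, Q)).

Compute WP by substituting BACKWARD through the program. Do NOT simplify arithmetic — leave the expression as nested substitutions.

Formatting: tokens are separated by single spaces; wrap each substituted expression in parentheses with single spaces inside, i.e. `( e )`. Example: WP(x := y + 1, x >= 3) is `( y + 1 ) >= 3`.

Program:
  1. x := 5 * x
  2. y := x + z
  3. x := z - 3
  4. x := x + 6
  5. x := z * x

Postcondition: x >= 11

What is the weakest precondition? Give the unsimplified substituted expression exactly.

Answer: ( z * ( ( z - 3 ) + 6 ) ) >= 11

Derivation:
post: x >= 11
stmt 5: x := z * x  -- replace 1 occurrence(s) of x with (z * x)
  => ( z * x ) >= 11
stmt 4: x := x + 6  -- replace 1 occurrence(s) of x with (x + 6)
  => ( z * ( x + 6 ) ) >= 11
stmt 3: x := z - 3  -- replace 1 occurrence(s) of x with (z - 3)
  => ( z * ( ( z - 3 ) + 6 ) ) >= 11
stmt 2: y := x + z  -- replace 0 occurrence(s) of y with (x + z)
  => ( z * ( ( z - 3 ) + 6 ) ) >= 11
stmt 1: x := 5 * x  -- replace 0 occurrence(s) of x with (5 * x)
  => ( z * ( ( z - 3 ) + 6 ) ) >= 11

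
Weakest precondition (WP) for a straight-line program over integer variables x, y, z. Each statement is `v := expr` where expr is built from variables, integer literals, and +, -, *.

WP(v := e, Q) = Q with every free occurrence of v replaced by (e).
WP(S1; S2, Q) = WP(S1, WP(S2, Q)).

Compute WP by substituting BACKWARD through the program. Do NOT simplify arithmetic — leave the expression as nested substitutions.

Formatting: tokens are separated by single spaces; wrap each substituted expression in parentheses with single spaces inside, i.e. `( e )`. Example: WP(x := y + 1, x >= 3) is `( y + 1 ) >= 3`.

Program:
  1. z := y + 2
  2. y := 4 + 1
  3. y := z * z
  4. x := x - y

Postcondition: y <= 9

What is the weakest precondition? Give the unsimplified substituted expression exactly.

Answer: ( ( y + 2 ) * ( y + 2 ) ) <= 9

Derivation:
post: y <= 9
stmt 4: x := x - y  -- replace 0 occurrence(s) of x with (x - y)
  => y <= 9
stmt 3: y := z * z  -- replace 1 occurrence(s) of y with (z * z)
  => ( z * z ) <= 9
stmt 2: y := 4 + 1  -- replace 0 occurrence(s) of y with (4 + 1)
  => ( z * z ) <= 9
stmt 1: z := y + 2  -- replace 2 occurrence(s) of z with (y + 2)
  => ( ( y + 2 ) * ( y + 2 ) ) <= 9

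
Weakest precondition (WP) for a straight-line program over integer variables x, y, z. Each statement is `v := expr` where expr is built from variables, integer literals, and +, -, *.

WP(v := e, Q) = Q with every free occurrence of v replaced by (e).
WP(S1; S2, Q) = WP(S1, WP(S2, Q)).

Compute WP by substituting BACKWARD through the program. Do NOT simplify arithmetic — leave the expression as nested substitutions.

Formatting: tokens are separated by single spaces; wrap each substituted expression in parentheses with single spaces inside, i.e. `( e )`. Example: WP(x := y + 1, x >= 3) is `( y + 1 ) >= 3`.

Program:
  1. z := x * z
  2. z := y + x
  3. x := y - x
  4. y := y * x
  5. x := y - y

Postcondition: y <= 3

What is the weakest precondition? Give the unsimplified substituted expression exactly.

Answer: ( y * ( y - x ) ) <= 3

Derivation:
post: y <= 3
stmt 5: x := y - y  -- replace 0 occurrence(s) of x with (y - y)
  => y <= 3
stmt 4: y := y * x  -- replace 1 occurrence(s) of y with (y * x)
  => ( y * x ) <= 3
stmt 3: x := y - x  -- replace 1 occurrence(s) of x with (y - x)
  => ( y * ( y - x ) ) <= 3
stmt 2: z := y + x  -- replace 0 occurrence(s) of z with (y + x)
  => ( y * ( y - x ) ) <= 3
stmt 1: z := x * z  -- replace 0 occurrence(s) of z with (x * z)
  => ( y * ( y - x ) ) <= 3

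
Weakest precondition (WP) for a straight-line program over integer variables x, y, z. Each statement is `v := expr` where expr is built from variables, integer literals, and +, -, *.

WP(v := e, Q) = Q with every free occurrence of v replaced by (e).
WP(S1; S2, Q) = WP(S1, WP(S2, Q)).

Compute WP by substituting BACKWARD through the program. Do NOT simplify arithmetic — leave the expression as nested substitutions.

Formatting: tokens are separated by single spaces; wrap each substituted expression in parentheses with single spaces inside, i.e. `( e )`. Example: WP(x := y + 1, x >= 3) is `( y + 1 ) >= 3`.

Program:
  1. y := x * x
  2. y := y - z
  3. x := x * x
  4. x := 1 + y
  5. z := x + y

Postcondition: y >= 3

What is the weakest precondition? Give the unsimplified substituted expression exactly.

Answer: ( ( x * x ) - z ) >= 3

Derivation:
post: y >= 3
stmt 5: z := x + y  -- replace 0 occurrence(s) of z with (x + y)
  => y >= 3
stmt 4: x := 1 + y  -- replace 0 occurrence(s) of x with (1 + y)
  => y >= 3
stmt 3: x := x * x  -- replace 0 occurrence(s) of x with (x * x)
  => y >= 3
stmt 2: y := y - z  -- replace 1 occurrence(s) of y with (y - z)
  => ( y - z ) >= 3
stmt 1: y := x * x  -- replace 1 occurrence(s) of y with (x * x)
  => ( ( x * x ) - z ) >= 3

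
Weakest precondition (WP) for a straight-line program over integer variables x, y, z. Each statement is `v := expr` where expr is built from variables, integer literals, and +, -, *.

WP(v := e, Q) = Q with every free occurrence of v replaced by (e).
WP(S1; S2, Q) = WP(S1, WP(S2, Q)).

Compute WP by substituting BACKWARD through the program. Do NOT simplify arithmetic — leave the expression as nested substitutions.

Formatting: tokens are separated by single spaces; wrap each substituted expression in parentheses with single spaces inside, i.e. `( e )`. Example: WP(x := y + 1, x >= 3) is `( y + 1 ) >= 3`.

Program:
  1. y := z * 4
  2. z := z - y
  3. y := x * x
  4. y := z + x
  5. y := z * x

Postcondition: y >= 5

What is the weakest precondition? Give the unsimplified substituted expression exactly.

Answer: ( ( z - ( z * 4 ) ) * x ) >= 5

Derivation:
post: y >= 5
stmt 5: y := z * x  -- replace 1 occurrence(s) of y with (z * x)
  => ( z * x ) >= 5
stmt 4: y := z + x  -- replace 0 occurrence(s) of y with (z + x)
  => ( z * x ) >= 5
stmt 3: y := x * x  -- replace 0 occurrence(s) of y with (x * x)
  => ( z * x ) >= 5
stmt 2: z := z - y  -- replace 1 occurrence(s) of z with (z - y)
  => ( ( z - y ) * x ) >= 5
stmt 1: y := z * 4  -- replace 1 occurrence(s) of y with (z * 4)
  => ( ( z - ( z * 4 ) ) * x ) >= 5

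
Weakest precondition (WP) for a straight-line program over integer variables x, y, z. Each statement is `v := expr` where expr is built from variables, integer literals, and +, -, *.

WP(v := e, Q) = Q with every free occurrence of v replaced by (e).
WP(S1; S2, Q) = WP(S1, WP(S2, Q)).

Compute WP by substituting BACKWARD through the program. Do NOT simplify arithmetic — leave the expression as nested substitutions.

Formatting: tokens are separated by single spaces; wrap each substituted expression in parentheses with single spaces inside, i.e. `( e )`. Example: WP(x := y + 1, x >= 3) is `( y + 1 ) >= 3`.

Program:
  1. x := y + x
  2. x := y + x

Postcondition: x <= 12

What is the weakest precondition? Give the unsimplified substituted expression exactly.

Answer: ( y + ( y + x ) ) <= 12

Derivation:
post: x <= 12
stmt 2: x := y + x  -- replace 1 occurrence(s) of x with (y + x)
  => ( y + x ) <= 12
stmt 1: x := y + x  -- replace 1 occurrence(s) of x with (y + x)
  => ( y + ( y + x ) ) <= 12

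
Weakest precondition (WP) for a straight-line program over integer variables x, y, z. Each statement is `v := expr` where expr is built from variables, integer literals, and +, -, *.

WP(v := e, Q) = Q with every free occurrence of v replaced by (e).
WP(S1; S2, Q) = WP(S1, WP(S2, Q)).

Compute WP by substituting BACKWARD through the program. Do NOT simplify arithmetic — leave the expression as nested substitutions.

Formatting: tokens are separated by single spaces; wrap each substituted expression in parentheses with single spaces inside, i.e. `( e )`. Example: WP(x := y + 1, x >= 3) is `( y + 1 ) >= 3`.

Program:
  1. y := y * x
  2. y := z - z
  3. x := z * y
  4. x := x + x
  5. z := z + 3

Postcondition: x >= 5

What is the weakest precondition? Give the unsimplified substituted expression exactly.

post: x >= 5
stmt 5: z := z + 3  -- replace 0 occurrence(s) of z with (z + 3)
  => x >= 5
stmt 4: x := x + x  -- replace 1 occurrence(s) of x with (x + x)
  => ( x + x ) >= 5
stmt 3: x := z * y  -- replace 2 occurrence(s) of x with (z * y)
  => ( ( z * y ) + ( z * y ) ) >= 5
stmt 2: y := z - z  -- replace 2 occurrence(s) of y with (z - z)
  => ( ( z * ( z - z ) ) + ( z * ( z - z ) ) ) >= 5
stmt 1: y := y * x  -- replace 0 occurrence(s) of y with (y * x)
  => ( ( z * ( z - z ) ) + ( z * ( z - z ) ) ) >= 5

Answer: ( ( z * ( z - z ) ) + ( z * ( z - z ) ) ) >= 5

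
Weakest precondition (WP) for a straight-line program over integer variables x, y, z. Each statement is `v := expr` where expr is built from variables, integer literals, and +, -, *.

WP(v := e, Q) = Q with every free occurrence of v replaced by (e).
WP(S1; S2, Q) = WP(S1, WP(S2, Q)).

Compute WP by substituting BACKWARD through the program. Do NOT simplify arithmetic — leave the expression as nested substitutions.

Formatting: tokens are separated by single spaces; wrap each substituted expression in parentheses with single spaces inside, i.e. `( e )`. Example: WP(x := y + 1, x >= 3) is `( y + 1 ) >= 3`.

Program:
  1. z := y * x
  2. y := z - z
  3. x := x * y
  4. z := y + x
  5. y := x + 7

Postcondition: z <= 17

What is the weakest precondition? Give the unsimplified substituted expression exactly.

post: z <= 17
stmt 5: y := x + 7  -- replace 0 occurrence(s) of y with (x + 7)
  => z <= 17
stmt 4: z := y + x  -- replace 1 occurrence(s) of z with (y + x)
  => ( y + x ) <= 17
stmt 3: x := x * y  -- replace 1 occurrence(s) of x with (x * y)
  => ( y + ( x * y ) ) <= 17
stmt 2: y := z - z  -- replace 2 occurrence(s) of y with (z - z)
  => ( ( z - z ) + ( x * ( z - z ) ) ) <= 17
stmt 1: z := y * x  -- replace 4 occurrence(s) of z with (y * x)
  => ( ( ( y * x ) - ( y * x ) ) + ( x * ( ( y * x ) - ( y * x ) ) ) ) <= 17

Answer: ( ( ( y * x ) - ( y * x ) ) + ( x * ( ( y * x ) - ( y * x ) ) ) ) <= 17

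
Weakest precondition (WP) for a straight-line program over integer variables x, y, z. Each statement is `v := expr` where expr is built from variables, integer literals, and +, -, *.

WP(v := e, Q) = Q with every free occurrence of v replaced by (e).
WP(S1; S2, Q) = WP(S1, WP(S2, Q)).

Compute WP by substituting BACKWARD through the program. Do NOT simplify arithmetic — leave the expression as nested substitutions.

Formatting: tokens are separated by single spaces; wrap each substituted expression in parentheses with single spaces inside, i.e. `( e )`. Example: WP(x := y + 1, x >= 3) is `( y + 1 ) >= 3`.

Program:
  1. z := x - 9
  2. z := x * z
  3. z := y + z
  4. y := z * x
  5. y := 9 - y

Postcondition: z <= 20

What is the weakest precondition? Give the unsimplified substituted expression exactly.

Answer: ( y + ( x * ( x - 9 ) ) ) <= 20

Derivation:
post: z <= 20
stmt 5: y := 9 - y  -- replace 0 occurrence(s) of y with (9 - y)
  => z <= 20
stmt 4: y := z * x  -- replace 0 occurrence(s) of y with (z * x)
  => z <= 20
stmt 3: z := y + z  -- replace 1 occurrence(s) of z with (y + z)
  => ( y + z ) <= 20
stmt 2: z := x * z  -- replace 1 occurrence(s) of z with (x * z)
  => ( y + ( x * z ) ) <= 20
stmt 1: z := x - 9  -- replace 1 occurrence(s) of z with (x - 9)
  => ( y + ( x * ( x - 9 ) ) ) <= 20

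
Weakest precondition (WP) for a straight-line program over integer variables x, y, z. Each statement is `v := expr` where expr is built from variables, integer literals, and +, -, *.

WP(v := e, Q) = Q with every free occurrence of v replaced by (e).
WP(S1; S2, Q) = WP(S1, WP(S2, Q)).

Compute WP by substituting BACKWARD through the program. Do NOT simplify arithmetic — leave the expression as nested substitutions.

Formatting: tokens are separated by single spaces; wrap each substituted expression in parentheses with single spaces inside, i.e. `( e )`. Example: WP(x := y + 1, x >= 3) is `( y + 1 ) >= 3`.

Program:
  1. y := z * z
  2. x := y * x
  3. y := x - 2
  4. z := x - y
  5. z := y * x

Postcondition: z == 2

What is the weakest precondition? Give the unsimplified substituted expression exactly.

Answer: ( ( ( ( z * z ) * x ) - 2 ) * ( ( z * z ) * x ) ) == 2

Derivation:
post: z == 2
stmt 5: z := y * x  -- replace 1 occurrence(s) of z with (y * x)
  => ( y * x ) == 2
stmt 4: z := x - y  -- replace 0 occurrence(s) of z with (x - y)
  => ( y * x ) == 2
stmt 3: y := x - 2  -- replace 1 occurrence(s) of y with (x - 2)
  => ( ( x - 2 ) * x ) == 2
stmt 2: x := y * x  -- replace 2 occurrence(s) of x with (y * x)
  => ( ( ( y * x ) - 2 ) * ( y * x ) ) == 2
stmt 1: y := z * z  -- replace 2 occurrence(s) of y with (z * z)
  => ( ( ( ( z * z ) * x ) - 2 ) * ( ( z * z ) * x ) ) == 2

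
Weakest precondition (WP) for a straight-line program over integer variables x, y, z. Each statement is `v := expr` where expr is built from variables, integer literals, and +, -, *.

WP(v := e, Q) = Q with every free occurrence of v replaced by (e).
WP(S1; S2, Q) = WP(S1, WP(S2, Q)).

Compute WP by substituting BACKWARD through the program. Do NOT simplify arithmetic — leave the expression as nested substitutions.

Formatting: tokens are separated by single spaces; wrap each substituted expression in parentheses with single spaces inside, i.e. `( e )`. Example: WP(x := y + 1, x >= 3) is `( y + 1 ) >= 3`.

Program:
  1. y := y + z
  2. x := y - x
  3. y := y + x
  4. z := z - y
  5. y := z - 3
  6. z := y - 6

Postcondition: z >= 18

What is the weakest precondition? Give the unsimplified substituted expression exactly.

Answer: ( ( ( z - ( ( y + z ) + ( ( y + z ) - x ) ) ) - 3 ) - 6 ) >= 18

Derivation:
post: z >= 18
stmt 6: z := y - 6  -- replace 1 occurrence(s) of z with (y - 6)
  => ( y - 6 ) >= 18
stmt 5: y := z - 3  -- replace 1 occurrence(s) of y with (z - 3)
  => ( ( z - 3 ) - 6 ) >= 18
stmt 4: z := z - y  -- replace 1 occurrence(s) of z with (z - y)
  => ( ( ( z - y ) - 3 ) - 6 ) >= 18
stmt 3: y := y + x  -- replace 1 occurrence(s) of y with (y + x)
  => ( ( ( z - ( y + x ) ) - 3 ) - 6 ) >= 18
stmt 2: x := y - x  -- replace 1 occurrence(s) of x with (y - x)
  => ( ( ( z - ( y + ( y - x ) ) ) - 3 ) - 6 ) >= 18
stmt 1: y := y + z  -- replace 2 occurrence(s) of y with (y + z)
  => ( ( ( z - ( ( y + z ) + ( ( y + z ) - x ) ) ) - 3 ) - 6 ) >= 18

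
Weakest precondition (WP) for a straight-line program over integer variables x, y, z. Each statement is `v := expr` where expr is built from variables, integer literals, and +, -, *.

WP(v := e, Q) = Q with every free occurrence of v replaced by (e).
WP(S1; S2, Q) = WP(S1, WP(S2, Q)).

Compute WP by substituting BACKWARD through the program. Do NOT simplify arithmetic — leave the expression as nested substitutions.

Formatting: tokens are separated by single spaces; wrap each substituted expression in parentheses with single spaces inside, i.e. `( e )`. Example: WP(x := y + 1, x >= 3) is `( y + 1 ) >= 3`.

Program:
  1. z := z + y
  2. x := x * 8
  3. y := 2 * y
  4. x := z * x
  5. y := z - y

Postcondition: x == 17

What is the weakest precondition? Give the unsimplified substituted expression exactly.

post: x == 17
stmt 5: y := z - y  -- replace 0 occurrence(s) of y with (z - y)
  => x == 17
stmt 4: x := z * x  -- replace 1 occurrence(s) of x with (z * x)
  => ( z * x ) == 17
stmt 3: y := 2 * y  -- replace 0 occurrence(s) of y with (2 * y)
  => ( z * x ) == 17
stmt 2: x := x * 8  -- replace 1 occurrence(s) of x with (x * 8)
  => ( z * ( x * 8 ) ) == 17
stmt 1: z := z + y  -- replace 1 occurrence(s) of z with (z + y)
  => ( ( z + y ) * ( x * 8 ) ) == 17

Answer: ( ( z + y ) * ( x * 8 ) ) == 17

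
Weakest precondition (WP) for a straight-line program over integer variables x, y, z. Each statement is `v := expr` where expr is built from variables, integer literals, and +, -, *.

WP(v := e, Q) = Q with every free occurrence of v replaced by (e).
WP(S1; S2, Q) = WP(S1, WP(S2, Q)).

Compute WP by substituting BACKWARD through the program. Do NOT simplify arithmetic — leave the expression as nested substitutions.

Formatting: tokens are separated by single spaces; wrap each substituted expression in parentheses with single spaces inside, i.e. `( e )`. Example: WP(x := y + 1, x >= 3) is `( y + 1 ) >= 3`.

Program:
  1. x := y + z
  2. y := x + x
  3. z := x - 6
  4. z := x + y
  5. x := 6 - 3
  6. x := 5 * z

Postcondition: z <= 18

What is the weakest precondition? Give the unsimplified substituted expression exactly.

post: z <= 18
stmt 6: x := 5 * z  -- replace 0 occurrence(s) of x with (5 * z)
  => z <= 18
stmt 5: x := 6 - 3  -- replace 0 occurrence(s) of x with (6 - 3)
  => z <= 18
stmt 4: z := x + y  -- replace 1 occurrence(s) of z with (x + y)
  => ( x + y ) <= 18
stmt 3: z := x - 6  -- replace 0 occurrence(s) of z with (x - 6)
  => ( x + y ) <= 18
stmt 2: y := x + x  -- replace 1 occurrence(s) of y with (x + x)
  => ( x + ( x + x ) ) <= 18
stmt 1: x := y + z  -- replace 3 occurrence(s) of x with (y + z)
  => ( ( y + z ) + ( ( y + z ) + ( y + z ) ) ) <= 18

Answer: ( ( y + z ) + ( ( y + z ) + ( y + z ) ) ) <= 18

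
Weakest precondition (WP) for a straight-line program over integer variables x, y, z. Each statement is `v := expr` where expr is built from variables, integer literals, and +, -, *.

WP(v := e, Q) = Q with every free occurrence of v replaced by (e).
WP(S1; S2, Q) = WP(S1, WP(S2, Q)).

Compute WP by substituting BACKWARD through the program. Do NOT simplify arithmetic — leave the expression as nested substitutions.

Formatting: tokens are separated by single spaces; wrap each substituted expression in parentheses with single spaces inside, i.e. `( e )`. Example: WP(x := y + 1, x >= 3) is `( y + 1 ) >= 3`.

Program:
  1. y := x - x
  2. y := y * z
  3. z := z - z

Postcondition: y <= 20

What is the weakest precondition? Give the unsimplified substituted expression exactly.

post: y <= 20
stmt 3: z := z - z  -- replace 0 occurrence(s) of z with (z - z)
  => y <= 20
stmt 2: y := y * z  -- replace 1 occurrence(s) of y with (y * z)
  => ( y * z ) <= 20
stmt 1: y := x - x  -- replace 1 occurrence(s) of y with (x - x)
  => ( ( x - x ) * z ) <= 20

Answer: ( ( x - x ) * z ) <= 20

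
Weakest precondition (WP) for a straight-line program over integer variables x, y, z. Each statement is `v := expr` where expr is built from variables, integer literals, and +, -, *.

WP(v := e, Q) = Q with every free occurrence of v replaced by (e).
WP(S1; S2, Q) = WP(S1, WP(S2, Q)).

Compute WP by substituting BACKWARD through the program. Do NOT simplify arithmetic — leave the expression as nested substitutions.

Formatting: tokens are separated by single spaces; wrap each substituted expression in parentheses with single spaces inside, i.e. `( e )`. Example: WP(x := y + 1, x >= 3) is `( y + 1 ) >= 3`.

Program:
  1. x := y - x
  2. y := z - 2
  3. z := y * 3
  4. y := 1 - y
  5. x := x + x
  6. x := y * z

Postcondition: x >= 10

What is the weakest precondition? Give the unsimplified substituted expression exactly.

post: x >= 10
stmt 6: x := y * z  -- replace 1 occurrence(s) of x with (y * z)
  => ( y * z ) >= 10
stmt 5: x := x + x  -- replace 0 occurrence(s) of x with (x + x)
  => ( y * z ) >= 10
stmt 4: y := 1 - y  -- replace 1 occurrence(s) of y with (1 - y)
  => ( ( 1 - y ) * z ) >= 10
stmt 3: z := y * 3  -- replace 1 occurrence(s) of z with (y * 3)
  => ( ( 1 - y ) * ( y * 3 ) ) >= 10
stmt 2: y := z - 2  -- replace 2 occurrence(s) of y with (z - 2)
  => ( ( 1 - ( z - 2 ) ) * ( ( z - 2 ) * 3 ) ) >= 10
stmt 1: x := y - x  -- replace 0 occurrence(s) of x with (y - x)
  => ( ( 1 - ( z - 2 ) ) * ( ( z - 2 ) * 3 ) ) >= 10

Answer: ( ( 1 - ( z - 2 ) ) * ( ( z - 2 ) * 3 ) ) >= 10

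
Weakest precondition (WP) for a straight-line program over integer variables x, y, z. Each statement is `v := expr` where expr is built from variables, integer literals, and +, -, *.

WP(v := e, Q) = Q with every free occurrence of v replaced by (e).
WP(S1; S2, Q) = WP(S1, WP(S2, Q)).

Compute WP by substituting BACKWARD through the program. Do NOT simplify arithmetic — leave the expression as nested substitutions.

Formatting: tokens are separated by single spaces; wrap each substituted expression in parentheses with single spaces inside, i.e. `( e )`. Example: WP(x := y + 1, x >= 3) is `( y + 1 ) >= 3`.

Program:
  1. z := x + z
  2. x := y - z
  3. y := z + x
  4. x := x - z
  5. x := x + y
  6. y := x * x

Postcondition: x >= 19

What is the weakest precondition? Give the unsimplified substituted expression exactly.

Answer: ( ( ( y - ( x + z ) ) - ( x + z ) ) + ( ( x + z ) + ( y - ( x + z ) ) ) ) >= 19

Derivation:
post: x >= 19
stmt 6: y := x * x  -- replace 0 occurrence(s) of y with (x * x)
  => x >= 19
stmt 5: x := x + y  -- replace 1 occurrence(s) of x with (x + y)
  => ( x + y ) >= 19
stmt 4: x := x - z  -- replace 1 occurrence(s) of x with (x - z)
  => ( ( x - z ) + y ) >= 19
stmt 3: y := z + x  -- replace 1 occurrence(s) of y with (z + x)
  => ( ( x - z ) + ( z + x ) ) >= 19
stmt 2: x := y - z  -- replace 2 occurrence(s) of x with (y - z)
  => ( ( ( y - z ) - z ) + ( z + ( y - z ) ) ) >= 19
stmt 1: z := x + z  -- replace 4 occurrence(s) of z with (x + z)
  => ( ( ( y - ( x + z ) ) - ( x + z ) ) + ( ( x + z ) + ( y - ( x + z ) ) ) ) >= 19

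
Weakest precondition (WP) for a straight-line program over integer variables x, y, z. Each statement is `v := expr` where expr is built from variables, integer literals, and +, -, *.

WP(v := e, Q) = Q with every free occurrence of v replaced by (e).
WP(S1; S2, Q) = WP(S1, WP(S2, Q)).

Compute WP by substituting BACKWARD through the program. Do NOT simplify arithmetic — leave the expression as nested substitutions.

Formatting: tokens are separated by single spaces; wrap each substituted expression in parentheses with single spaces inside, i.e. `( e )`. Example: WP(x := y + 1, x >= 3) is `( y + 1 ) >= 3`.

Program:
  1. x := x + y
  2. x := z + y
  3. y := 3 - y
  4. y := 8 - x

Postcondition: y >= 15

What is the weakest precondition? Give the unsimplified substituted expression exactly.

post: y >= 15
stmt 4: y := 8 - x  -- replace 1 occurrence(s) of y with (8 - x)
  => ( 8 - x ) >= 15
stmt 3: y := 3 - y  -- replace 0 occurrence(s) of y with (3 - y)
  => ( 8 - x ) >= 15
stmt 2: x := z + y  -- replace 1 occurrence(s) of x with (z + y)
  => ( 8 - ( z + y ) ) >= 15
stmt 1: x := x + y  -- replace 0 occurrence(s) of x with (x + y)
  => ( 8 - ( z + y ) ) >= 15

Answer: ( 8 - ( z + y ) ) >= 15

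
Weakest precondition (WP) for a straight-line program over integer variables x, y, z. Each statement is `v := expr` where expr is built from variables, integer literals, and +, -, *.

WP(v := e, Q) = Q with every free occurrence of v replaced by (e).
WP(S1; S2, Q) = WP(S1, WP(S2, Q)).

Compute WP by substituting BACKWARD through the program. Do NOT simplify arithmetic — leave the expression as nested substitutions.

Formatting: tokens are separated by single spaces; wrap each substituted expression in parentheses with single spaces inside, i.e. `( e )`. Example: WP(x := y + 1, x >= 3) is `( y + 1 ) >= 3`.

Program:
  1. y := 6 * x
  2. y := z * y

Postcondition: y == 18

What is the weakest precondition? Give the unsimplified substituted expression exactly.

Answer: ( z * ( 6 * x ) ) == 18

Derivation:
post: y == 18
stmt 2: y := z * y  -- replace 1 occurrence(s) of y with (z * y)
  => ( z * y ) == 18
stmt 1: y := 6 * x  -- replace 1 occurrence(s) of y with (6 * x)
  => ( z * ( 6 * x ) ) == 18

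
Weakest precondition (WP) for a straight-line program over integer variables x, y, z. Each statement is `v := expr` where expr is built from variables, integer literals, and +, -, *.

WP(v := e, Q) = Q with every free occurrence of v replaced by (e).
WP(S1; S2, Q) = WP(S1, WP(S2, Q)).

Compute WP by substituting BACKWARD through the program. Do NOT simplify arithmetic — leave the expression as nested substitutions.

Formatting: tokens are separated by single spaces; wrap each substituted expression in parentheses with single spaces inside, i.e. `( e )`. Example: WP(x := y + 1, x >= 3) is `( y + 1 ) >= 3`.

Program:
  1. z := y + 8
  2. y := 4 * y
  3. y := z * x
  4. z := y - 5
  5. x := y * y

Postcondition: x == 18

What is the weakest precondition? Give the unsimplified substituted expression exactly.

Answer: ( ( ( y + 8 ) * x ) * ( ( y + 8 ) * x ) ) == 18

Derivation:
post: x == 18
stmt 5: x := y * y  -- replace 1 occurrence(s) of x with (y * y)
  => ( y * y ) == 18
stmt 4: z := y - 5  -- replace 0 occurrence(s) of z with (y - 5)
  => ( y * y ) == 18
stmt 3: y := z * x  -- replace 2 occurrence(s) of y with (z * x)
  => ( ( z * x ) * ( z * x ) ) == 18
stmt 2: y := 4 * y  -- replace 0 occurrence(s) of y with (4 * y)
  => ( ( z * x ) * ( z * x ) ) == 18
stmt 1: z := y + 8  -- replace 2 occurrence(s) of z with (y + 8)
  => ( ( ( y + 8 ) * x ) * ( ( y + 8 ) * x ) ) == 18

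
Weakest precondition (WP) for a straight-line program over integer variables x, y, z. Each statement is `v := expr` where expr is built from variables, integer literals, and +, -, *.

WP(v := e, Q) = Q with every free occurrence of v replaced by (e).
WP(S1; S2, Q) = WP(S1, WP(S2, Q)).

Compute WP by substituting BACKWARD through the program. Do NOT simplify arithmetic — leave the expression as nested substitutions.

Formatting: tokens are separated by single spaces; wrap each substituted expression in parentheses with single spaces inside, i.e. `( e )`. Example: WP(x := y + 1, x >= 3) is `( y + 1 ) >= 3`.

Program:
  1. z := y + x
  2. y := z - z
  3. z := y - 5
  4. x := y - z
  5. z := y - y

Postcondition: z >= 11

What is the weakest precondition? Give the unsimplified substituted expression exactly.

Answer: ( ( ( y + x ) - ( y + x ) ) - ( ( y + x ) - ( y + x ) ) ) >= 11

Derivation:
post: z >= 11
stmt 5: z := y - y  -- replace 1 occurrence(s) of z with (y - y)
  => ( y - y ) >= 11
stmt 4: x := y - z  -- replace 0 occurrence(s) of x with (y - z)
  => ( y - y ) >= 11
stmt 3: z := y - 5  -- replace 0 occurrence(s) of z with (y - 5)
  => ( y - y ) >= 11
stmt 2: y := z - z  -- replace 2 occurrence(s) of y with (z - z)
  => ( ( z - z ) - ( z - z ) ) >= 11
stmt 1: z := y + x  -- replace 4 occurrence(s) of z with (y + x)
  => ( ( ( y + x ) - ( y + x ) ) - ( ( y + x ) - ( y + x ) ) ) >= 11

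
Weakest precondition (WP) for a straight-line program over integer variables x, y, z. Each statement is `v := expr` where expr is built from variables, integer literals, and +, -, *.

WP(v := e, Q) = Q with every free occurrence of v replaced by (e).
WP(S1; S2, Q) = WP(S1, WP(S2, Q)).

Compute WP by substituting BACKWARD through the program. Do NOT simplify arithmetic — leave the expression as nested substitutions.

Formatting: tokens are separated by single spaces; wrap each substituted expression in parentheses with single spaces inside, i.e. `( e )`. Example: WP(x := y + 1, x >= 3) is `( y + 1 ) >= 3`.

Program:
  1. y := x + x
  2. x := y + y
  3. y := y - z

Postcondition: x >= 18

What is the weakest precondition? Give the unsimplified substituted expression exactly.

post: x >= 18
stmt 3: y := y - z  -- replace 0 occurrence(s) of y with (y - z)
  => x >= 18
stmt 2: x := y + y  -- replace 1 occurrence(s) of x with (y + y)
  => ( y + y ) >= 18
stmt 1: y := x + x  -- replace 2 occurrence(s) of y with (x + x)
  => ( ( x + x ) + ( x + x ) ) >= 18

Answer: ( ( x + x ) + ( x + x ) ) >= 18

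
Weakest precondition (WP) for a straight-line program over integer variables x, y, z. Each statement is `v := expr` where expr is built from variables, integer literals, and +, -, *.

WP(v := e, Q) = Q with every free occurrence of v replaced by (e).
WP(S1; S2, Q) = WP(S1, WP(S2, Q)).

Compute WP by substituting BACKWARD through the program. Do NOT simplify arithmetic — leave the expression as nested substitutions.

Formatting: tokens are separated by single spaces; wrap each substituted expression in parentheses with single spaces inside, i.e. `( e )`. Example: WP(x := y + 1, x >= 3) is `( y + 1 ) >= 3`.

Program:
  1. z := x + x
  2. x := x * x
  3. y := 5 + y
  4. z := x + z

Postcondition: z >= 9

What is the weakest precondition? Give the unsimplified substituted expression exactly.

Answer: ( ( x * x ) + ( x + x ) ) >= 9

Derivation:
post: z >= 9
stmt 4: z := x + z  -- replace 1 occurrence(s) of z with (x + z)
  => ( x + z ) >= 9
stmt 3: y := 5 + y  -- replace 0 occurrence(s) of y with (5 + y)
  => ( x + z ) >= 9
stmt 2: x := x * x  -- replace 1 occurrence(s) of x with (x * x)
  => ( ( x * x ) + z ) >= 9
stmt 1: z := x + x  -- replace 1 occurrence(s) of z with (x + x)
  => ( ( x * x ) + ( x + x ) ) >= 9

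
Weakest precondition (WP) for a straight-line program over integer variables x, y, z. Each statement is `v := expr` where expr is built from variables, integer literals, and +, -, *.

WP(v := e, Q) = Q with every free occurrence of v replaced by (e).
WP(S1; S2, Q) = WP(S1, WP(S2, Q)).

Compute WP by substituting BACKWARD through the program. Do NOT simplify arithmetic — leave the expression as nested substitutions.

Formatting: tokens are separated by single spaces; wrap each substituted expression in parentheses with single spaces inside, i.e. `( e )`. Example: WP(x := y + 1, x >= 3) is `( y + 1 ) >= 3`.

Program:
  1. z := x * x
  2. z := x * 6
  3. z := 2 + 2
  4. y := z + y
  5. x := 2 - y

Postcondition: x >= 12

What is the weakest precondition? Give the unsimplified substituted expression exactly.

Answer: ( 2 - ( ( 2 + 2 ) + y ) ) >= 12

Derivation:
post: x >= 12
stmt 5: x := 2 - y  -- replace 1 occurrence(s) of x with (2 - y)
  => ( 2 - y ) >= 12
stmt 4: y := z + y  -- replace 1 occurrence(s) of y with (z + y)
  => ( 2 - ( z + y ) ) >= 12
stmt 3: z := 2 + 2  -- replace 1 occurrence(s) of z with (2 + 2)
  => ( 2 - ( ( 2 + 2 ) + y ) ) >= 12
stmt 2: z := x * 6  -- replace 0 occurrence(s) of z with (x * 6)
  => ( 2 - ( ( 2 + 2 ) + y ) ) >= 12
stmt 1: z := x * x  -- replace 0 occurrence(s) of z with (x * x)
  => ( 2 - ( ( 2 + 2 ) + y ) ) >= 12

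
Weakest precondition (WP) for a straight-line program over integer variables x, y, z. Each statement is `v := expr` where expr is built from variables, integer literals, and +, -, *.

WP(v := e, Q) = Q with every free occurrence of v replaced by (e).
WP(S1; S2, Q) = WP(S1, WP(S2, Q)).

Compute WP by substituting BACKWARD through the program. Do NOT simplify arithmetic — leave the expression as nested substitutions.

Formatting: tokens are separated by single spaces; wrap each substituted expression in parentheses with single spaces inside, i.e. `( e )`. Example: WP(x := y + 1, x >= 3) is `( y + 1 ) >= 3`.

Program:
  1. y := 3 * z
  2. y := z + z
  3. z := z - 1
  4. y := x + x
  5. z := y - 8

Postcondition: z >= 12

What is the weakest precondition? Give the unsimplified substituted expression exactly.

post: z >= 12
stmt 5: z := y - 8  -- replace 1 occurrence(s) of z with (y - 8)
  => ( y - 8 ) >= 12
stmt 4: y := x + x  -- replace 1 occurrence(s) of y with (x + x)
  => ( ( x + x ) - 8 ) >= 12
stmt 3: z := z - 1  -- replace 0 occurrence(s) of z with (z - 1)
  => ( ( x + x ) - 8 ) >= 12
stmt 2: y := z + z  -- replace 0 occurrence(s) of y with (z + z)
  => ( ( x + x ) - 8 ) >= 12
stmt 1: y := 3 * z  -- replace 0 occurrence(s) of y with (3 * z)
  => ( ( x + x ) - 8 ) >= 12

Answer: ( ( x + x ) - 8 ) >= 12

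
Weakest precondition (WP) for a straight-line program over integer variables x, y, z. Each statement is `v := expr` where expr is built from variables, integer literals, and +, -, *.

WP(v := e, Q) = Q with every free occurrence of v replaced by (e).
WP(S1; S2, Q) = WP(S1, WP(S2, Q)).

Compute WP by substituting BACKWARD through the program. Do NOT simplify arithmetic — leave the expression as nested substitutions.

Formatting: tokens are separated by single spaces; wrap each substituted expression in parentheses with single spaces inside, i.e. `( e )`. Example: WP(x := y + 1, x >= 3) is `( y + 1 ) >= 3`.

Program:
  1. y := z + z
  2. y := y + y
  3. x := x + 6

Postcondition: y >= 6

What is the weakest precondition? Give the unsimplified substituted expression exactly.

post: y >= 6
stmt 3: x := x + 6  -- replace 0 occurrence(s) of x with (x + 6)
  => y >= 6
stmt 2: y := y + y  -- replace 1 occurrence(s) of y with (y + y)
  => ( y + y ) >= 6
stmt 1: y := z + z  -- replace 2 occurrence(s) of y with (z + z)
  => ( ( z + z ) + ( z + z ) ) >= 6

Answer: ( ( z + z ) + ( z + z ) ) >= 6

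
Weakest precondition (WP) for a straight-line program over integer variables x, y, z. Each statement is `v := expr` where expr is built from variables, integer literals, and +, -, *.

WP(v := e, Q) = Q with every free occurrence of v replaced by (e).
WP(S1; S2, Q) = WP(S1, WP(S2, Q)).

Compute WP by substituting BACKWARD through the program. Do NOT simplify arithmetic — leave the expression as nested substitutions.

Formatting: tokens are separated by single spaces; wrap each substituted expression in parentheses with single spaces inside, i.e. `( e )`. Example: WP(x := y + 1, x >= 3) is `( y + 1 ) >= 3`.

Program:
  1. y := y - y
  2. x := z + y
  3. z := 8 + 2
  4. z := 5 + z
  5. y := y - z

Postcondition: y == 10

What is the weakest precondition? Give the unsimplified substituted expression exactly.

Answer: ( ( y - y ) - ( 5 + ( 8 + 2 ) ) ) == 10

Derivation:
post: y == 10
stmt 5: y := y - z  -- replace 1 occurrence(s) of y with (y - z)
  => ( y - z ) == 10
stmt 4: z := 5 + z  -- replace 1 occurrence(s) of z with (5 + z)
  => ( y - ( 5 + z ) ) == 10
stmt 3: z := 8 + 2  -- replace 1 occurrence(s) of z with (8 + 2)
  => ( y - ( 5 + ( 8 + 2 ) ) ) == 10
stmt 2: x := z + y  -- replace 0 occurrence(s) of x with (z + y)
  => ( y - ( 5 + ( 8 + 2 ) ) ) == 10
stmt 1: y := y - y  -- replace 1 occurrence(s) of y with (y - y)
  => ( ( y - y ) - ( 5 + ( 8 + 2 ) ) ) == 10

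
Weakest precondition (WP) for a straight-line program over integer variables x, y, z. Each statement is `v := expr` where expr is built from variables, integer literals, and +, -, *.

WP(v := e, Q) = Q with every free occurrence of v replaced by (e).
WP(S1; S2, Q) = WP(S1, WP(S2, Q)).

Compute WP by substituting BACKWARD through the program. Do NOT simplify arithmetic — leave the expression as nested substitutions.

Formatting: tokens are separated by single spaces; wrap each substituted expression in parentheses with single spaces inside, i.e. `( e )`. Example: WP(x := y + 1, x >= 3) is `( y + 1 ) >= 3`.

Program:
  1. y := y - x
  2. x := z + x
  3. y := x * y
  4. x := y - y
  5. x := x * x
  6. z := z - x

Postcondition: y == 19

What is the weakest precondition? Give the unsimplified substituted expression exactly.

post: y == 19
stmt 6: z := z - x  -- replace 0 occurrence(s) of z with (z - x)
  => y == 19
stmt 5: x := x * x  -- replace 0 occurrence(s) of x with (x * x)
  => y == 19
stmt 4: x := y - y  -- replace 0 occurrence(s) of x with (y - y)
  => y == 19
stmt 3: y := x * y  -- replace 1 occurrence(s) of y with (x * y)
  => ( x * y ) == 19
stmt 2: x := z + x  -- replace 1 occurrence(s) of x with (z + x)
  => ( ( z + x ) * y ) == 19
stmt 1: y := y - x  -- replace 1 occurrence(s) of y with (y - x)
  => ( ( z + x ) * ( y - x ) ) == 19

Answer: ( ( z + x ) * ( y - x ) ) == 19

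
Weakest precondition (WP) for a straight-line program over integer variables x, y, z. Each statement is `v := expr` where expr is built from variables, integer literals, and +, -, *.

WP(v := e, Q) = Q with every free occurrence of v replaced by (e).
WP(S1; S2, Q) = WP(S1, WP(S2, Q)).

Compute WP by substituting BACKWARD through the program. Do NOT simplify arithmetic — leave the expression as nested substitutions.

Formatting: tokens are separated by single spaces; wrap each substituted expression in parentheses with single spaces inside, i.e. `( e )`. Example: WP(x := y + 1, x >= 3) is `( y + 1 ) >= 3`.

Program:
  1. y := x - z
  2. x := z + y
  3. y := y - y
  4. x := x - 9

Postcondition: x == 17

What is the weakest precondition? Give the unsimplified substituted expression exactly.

Answer: ( ( z + ( x - z ) ) - 9 ) == 17

Derivation:
post: x == 17
stmt 4: x := x - 9  -- replace 1 occurrence(s) of x with (x - 9)
  => ( x - 9 ) == 17
stmt 3: y := y - y  -- replace 0 occurrence(s) of y with (y - y)
  => ( x - 9 ) == 17
stmt 2: x := z + y  -- replace 1 occurrence(s) of x with (z + y)
  => ( ( z + y ) - 9 ) == 17
stmt 1: y := x - z  -- replace 1 occurrence(s) of y with (x - z)
  => ( ( z + ( x - z ) ) - 9 ) == 17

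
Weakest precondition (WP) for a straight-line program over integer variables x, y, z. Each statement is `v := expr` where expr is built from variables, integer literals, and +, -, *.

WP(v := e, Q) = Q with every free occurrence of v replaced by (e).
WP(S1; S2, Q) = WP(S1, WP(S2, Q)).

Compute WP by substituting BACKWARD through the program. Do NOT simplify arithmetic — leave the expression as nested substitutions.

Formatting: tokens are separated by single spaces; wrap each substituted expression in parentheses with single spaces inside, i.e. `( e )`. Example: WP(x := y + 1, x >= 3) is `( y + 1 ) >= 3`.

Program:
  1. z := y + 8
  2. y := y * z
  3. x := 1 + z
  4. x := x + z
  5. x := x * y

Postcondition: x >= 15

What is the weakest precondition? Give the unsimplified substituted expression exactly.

post: x >= 15
stmt 5: x := x * y  -- replace 1 occurrence(s) of x with (x * y)
  => ( x * y ) >= 15
stmt 4: x := x + z  -- replace 1 occurrence(s) of x with (x + z)
  => ( ( x + z ) * y ) >= 15
stmt 3: x := 1 + z  -- replace 1 occurrence(s) of x with (1 + z)
  => ( ( ( 1 + z ) + z ) * y ) >= 15
stmt 2: y := y * z  -- replace 1 occurrence(s) of y with (y * z)
  => ( ( ( 1 + z ) + z ) * ( y * z ) ) >= 15
stmt 1: z := y + 8  -- replace 3 occurrence(s) of z with (y + 8)
  => ( ( ( 1 + ( y + 8 ) ) + ( y + 8 ) ) * ( y * ( y + 8 ) ) ) >= 15

Answer: ( ( ( 1 + ( y + 8 ) ) + ( y + 8 ) ) * ( y * ( y + 8 ) ) ) >= 15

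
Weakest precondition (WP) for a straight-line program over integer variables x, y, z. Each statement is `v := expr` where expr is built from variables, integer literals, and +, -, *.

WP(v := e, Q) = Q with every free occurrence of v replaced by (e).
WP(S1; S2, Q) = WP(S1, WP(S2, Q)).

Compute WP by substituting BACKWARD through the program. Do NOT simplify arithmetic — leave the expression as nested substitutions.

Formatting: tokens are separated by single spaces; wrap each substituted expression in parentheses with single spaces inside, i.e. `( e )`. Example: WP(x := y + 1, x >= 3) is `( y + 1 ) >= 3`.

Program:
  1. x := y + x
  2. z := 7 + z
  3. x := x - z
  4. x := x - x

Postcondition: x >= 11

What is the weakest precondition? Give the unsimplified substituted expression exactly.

Answer: ( ( ( y + x ) - ( 7 + z ) ) - ( ( y + x ) - ( 7 + z ) ) ) >= 11

Derivation:
post: x >= 11
stmt 4: x := x - x  -- replace 1 occurrence(s) of x with (x - x)
  => ( x - x ) >= 11
stmt 3: x := x - z  -- replace 2 occurrence(s) of x with (x - z)
  => ( ( x - z ) - ( x - z ) ) >= 11
stmt 2: z := 7 + z  -- replace 2 occurrence(s) of z with (7 + z)
  => ( ( x - ( 7 + z ) ) - ( x - ( 7 + z ) ) ) >= 11
stmt 1: x := y + x  -- replace 2 occurrence(s) of x with (y + x)
  => ( ( ( y + x ) - ( 7 + z ) ) - ( ( y + x ) - ( 7 + z ) ) ) >= 11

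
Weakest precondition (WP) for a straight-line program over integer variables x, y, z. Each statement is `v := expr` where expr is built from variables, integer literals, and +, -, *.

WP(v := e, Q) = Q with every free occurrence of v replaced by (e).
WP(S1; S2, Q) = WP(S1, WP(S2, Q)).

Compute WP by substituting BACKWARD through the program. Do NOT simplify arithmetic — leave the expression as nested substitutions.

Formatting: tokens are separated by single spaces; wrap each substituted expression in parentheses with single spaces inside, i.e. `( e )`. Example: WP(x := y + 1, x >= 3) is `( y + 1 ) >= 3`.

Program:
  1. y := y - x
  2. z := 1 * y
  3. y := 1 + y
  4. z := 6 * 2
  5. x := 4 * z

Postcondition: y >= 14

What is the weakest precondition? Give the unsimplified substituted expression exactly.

Answer: ( 1 + ( y - x ) ) >= 14

Derivation:
post: y >= 14
stmt 5: x := 4 * z  -- replace 0 occurrence(s) of x with (4 * z)
  => y >= 14
stmt 4: z := 6 * 2  -- replace 0 occurrence(s) of z with (6 * 2)
  => y >= 14
stmt 3: y := 1 + y  -- replace 1 occurrence(s) of y with (1 + y)
  => ( 1 + y ) >= 14
stmt 2: z := 1 * y  -- replace 0 occurrence(s) of z with (1 * y)
  => ( 1 + y ) >= 14
stmt 1: y := y - x  -- replace 1 occurrence(s) of y with (y - x)
  => ( 1 + ( y - x ) ) >= 14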